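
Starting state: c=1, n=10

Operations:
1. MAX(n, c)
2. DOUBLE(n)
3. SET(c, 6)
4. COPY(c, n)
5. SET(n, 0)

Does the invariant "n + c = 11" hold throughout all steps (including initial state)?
No, violated after step 2

The invariant is violated after step 2.

State at each step:
Initial: c=1, n=10
After step 1: c=1, n=10
After step 2: c=1, n=20
After step 3: c=6, n=20
After step 4: c=20, n=20
After step 5: c=20, n=0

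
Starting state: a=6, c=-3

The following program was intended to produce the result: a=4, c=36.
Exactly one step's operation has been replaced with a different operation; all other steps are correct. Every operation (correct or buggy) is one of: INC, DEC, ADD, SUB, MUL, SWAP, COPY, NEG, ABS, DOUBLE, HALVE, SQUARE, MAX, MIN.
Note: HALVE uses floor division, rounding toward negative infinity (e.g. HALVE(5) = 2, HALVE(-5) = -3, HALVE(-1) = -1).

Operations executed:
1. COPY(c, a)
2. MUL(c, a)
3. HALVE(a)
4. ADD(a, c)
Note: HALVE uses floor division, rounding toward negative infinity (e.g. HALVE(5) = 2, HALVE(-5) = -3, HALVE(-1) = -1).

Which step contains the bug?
Step 4

Trace with buggy code:
Initial: a=6, c=-3
After step 1: a=6, c=6
After step 2: a=6, c=36
After step 3: a=3, c=36
After step 4: a=39, c=36
Actual final a=39, c=36 ≠ expected a=4, c=36.
Step 4 is the only position where a single-operation replacement can produce the expected result.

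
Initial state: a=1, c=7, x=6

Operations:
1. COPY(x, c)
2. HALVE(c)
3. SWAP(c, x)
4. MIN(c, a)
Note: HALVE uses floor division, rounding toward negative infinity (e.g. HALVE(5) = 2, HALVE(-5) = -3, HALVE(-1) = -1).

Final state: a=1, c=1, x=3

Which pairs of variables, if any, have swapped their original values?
None

Comparing initial and final values:
c: 7 → 1
x: 6 → 3
a: 1 → 1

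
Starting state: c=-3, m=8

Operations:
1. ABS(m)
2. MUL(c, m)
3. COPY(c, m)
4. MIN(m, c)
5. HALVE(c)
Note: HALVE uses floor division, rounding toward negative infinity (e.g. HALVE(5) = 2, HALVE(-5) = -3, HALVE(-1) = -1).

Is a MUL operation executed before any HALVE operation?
Yes

First MUL: step 2
First HALVE: step 5
Since 2 < 5, MUL comes first.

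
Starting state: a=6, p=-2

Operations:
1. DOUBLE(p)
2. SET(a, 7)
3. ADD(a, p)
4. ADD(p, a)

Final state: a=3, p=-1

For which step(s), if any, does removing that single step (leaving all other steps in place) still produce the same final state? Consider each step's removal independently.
None - removing any single step changes the final result

Testing removal of each single step:
Without step 1: final = a=5, p=3 (different)
Without step 2: final = a=2, p=-2 (different)
Without step 3: final = a=7, p=3 (different)
Without step 4: final = a=3, p=-4 (different)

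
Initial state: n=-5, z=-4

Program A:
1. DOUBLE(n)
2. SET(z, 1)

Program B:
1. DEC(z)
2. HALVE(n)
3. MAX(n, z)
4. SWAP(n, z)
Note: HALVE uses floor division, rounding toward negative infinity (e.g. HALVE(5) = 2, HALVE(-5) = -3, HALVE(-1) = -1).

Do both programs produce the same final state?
No

Program A final state: n=-10, z=1
Program B final state: n=-5, z=-3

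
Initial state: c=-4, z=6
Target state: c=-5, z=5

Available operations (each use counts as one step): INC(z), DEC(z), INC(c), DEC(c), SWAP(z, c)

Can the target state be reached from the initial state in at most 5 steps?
Yes

Path (2 steps): DEC(z) → DEC(c)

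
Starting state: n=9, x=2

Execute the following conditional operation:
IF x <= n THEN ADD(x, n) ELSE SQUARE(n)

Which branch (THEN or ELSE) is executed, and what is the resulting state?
Branch: THEN, Final state: n=9, x=11

Evaluating condition: x <= n
x = 2, n = 9
Condition is True, so THEN branch executes
After ADD(x, n): n=9, x=11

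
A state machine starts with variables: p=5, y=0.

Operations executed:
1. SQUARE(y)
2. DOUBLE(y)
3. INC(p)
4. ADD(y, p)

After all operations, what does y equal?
y = 6

Tracing execution:
Step 1: SQUARE(y) → y = 0
Step 2: DOUBLE(y) → y = 0
Step 3: INC(p) → y = 0
Step 4: ADD(y, p) → y = 6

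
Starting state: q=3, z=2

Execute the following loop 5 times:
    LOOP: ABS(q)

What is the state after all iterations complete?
q=3, z=2

Iteration trace:
Start: q=3, z=2
After iteration 1: q=3, z=2
After iteration 2: q=3, z=2
After iteration 3: q=3, z=2
After iteration 4: q=3, z=2
After iteration 5: q=3, z=2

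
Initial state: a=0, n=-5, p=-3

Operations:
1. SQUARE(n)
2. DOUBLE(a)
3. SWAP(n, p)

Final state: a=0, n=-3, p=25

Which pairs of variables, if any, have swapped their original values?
None

Comparing initial and final values:
n: -5 → -3
p: -3 → 25
a: 0 → 0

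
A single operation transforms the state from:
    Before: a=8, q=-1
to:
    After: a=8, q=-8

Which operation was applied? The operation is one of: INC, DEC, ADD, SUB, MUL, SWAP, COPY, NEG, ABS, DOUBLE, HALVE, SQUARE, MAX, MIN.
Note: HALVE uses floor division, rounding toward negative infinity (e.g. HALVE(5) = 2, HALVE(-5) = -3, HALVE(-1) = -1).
MUL(q, a)

Analyzing the change:
Before: a=8, q=-1
After: a=8, q=-8
Variable q changed from -1 to -8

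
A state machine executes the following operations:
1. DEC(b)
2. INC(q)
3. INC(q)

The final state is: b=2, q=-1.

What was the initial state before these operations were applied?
b=3, q=-3

Working backwards:
Final state: b=2, q=-1
Before step 3 (INC(q)): b=2, q=-2
Before step 2 (INC(q)): b=2, q=-3
Before step 1 (DEC(b)): b=3, q=-3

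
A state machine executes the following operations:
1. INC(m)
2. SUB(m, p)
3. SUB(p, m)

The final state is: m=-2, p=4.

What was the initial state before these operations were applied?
m=-1, p=2

Working backwards:
Final state: m=-2, p=4
Before step 3 (SUB(p, m)): m=-2, p=2
Before step 2 (SUB(m, p)): m=0, p=2
Before step 1 (INC(m)): m=-1, p=2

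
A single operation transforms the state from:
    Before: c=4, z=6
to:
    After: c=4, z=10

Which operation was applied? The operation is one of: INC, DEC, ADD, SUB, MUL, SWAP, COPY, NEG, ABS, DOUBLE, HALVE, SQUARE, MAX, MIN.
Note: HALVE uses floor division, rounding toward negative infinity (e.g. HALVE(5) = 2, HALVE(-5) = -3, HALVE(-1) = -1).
ADD(z, c)

Analyzing the change:
Before: c=4, z=6
After: c=4, z=10
Variable z changed from 6 to 10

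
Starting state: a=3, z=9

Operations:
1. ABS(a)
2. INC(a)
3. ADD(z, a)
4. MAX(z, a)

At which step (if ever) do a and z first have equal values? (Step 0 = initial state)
Never

a and z never become equal during execution.

Comparing values at each step:
Initial: a=3, z=9
After step 1: a=3, z=9
After step 2: a=4, z=9
After step 3: a=4, z=13
After step 4: a=4, z=13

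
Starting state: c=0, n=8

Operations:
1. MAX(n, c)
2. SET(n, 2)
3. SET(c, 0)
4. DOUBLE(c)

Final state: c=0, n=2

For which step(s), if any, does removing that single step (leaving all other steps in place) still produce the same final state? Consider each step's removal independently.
Step(s) 1, 3, 4

Testing removal of each single step:
Without step 1: final = c=0, n=2 (same)
Without step 2: final = c=0, n=8 (different)
Without step 3: final = c=0, n=2 (same)
Without step 4: final = c=0, n=2 (same)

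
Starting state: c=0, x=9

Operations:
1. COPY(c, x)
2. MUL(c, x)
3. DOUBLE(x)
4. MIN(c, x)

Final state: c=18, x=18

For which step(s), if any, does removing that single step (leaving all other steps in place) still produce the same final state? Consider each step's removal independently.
None - removing any single step changes the final result

Testing removal of each single step:
Without step 1: final = c=0, x=18 (different)
Without step 2: final = c=9, x=18 (different)
Without step 3: final = c=9, x=9 (different)
Without step 4: final = c=81, x=18 (different)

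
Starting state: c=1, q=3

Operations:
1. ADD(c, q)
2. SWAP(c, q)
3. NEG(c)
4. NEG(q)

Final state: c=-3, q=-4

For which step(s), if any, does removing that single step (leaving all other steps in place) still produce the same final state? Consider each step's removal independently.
None - removing any single step changes the final result

Testing removal of each single step:
Without step 1: final = c=-3, q=-1 (different)
Without step 2: final = c=-4, q=-3 (different)
Without step 3: final = c=3, q=-4 (different)
Without step 4: final = c=-3, q=4 (different)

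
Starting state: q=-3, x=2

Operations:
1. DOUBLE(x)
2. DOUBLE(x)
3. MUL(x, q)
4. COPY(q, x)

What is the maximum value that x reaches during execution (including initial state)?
8

Values of x at each step:
Initial: x = 2
After step 1: x = 4
After step 2: x = 8 ← maximum
After step 3: x = -24
After step 4: x = -24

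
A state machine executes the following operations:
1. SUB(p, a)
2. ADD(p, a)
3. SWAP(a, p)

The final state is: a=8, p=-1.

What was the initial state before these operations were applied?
a=-1, p=8

Working backwards:
Final state: a=8, p=-1
Before step 3 (SWAP(a, p)): a=-1, p=8
Before step 2 (ADD(p, a)): a=-1, p=9
Before step 1 (SUB(p, a)): a=-1, p=8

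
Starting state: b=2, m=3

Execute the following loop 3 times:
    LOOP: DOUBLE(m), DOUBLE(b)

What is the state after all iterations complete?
b=16, m=24

Iteration trace:
Start: b=2, m=3
After iteration 1: b=4, m=6
After iteration 2: b=8, m=12
After iteration 3: b=16, m=24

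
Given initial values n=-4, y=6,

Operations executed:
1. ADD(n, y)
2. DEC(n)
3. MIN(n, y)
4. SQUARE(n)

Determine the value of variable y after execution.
y = 6

Tracing execution:
Step 1: ADD(n, y) → y = 6
Step 2: DEC(n) → y = 6
Step 3: MIN(n, y) → y = 6
Step 4: SQUARE(n) → y = 6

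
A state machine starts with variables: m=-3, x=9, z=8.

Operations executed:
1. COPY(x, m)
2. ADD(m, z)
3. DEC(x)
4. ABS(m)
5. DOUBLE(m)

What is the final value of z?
z = 8

Tracing execution:
Step 1: COPY(x, m) → z = 8
Step 2: ADD(m, z) → z = 8
Step 3: DEC(x) → z = 8
Step 4: ABS(m) → z = 8
Step 5: DOUBLE(m) → z = 8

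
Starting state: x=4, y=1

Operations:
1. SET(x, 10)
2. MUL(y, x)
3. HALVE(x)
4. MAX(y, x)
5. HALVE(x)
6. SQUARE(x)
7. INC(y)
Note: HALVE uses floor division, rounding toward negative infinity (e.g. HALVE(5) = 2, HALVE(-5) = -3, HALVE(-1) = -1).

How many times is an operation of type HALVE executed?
2

Counting HALVE operations:
Step 3: HALVE(x) ← HALVE
Step 5: HALVE(x) ← HALVE
Total: 2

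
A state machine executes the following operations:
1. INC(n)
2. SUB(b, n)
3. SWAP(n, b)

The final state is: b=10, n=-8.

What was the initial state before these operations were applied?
b=2, n=9

Working backwards:
Final state: b=10, n=-8
Before step 3 (SWAP(n, b)): b=-8, n=10
Before step 2 (SUB(b, n)): b=2, n=10
Before step 1 (INC(n)): b=2, n=9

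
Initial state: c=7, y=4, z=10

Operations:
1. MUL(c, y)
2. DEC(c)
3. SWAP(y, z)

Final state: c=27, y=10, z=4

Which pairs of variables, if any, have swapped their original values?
(y, z)

Comparing initial and final values:
y: 4 → 10
c: 7 → 27
z: 10 → 4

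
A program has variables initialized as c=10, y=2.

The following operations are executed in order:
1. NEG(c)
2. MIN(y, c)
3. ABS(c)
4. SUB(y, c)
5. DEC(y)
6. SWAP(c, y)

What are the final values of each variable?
{c: -21, y: 10}

Step-by-step execution:
Initial: c=10, y=2
After step 1 (NEG(c)): c=-10, y=2
After step 2 (MIN(y, c)): c=-10, y=-10
After step 3 (ABS(c)): c=10, y=-10
After step 4 (SUB(y, c)): c=10, y=-20
After step 5 (DEC(y)): c=10, y=-21
After step 6 (SWAP(c, y)): c=-21, y=10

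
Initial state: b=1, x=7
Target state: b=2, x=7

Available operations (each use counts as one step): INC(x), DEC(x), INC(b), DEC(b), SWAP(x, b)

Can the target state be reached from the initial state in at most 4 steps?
Yes

Path (1 step): INC(b)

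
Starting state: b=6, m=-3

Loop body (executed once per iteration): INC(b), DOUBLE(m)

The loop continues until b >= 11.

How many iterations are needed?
5

Tracing iterations:
Initial: b=6, m=-3
After iteration 1: b=7, m=-6
After iteration 2: b=8, m=-12
After iteration 3: b=9, m=-24
After iteration 4: b=10, m=-48
After iteration 5: b=11, m=-96
b >= 11 now holds, so the loop exits after 5 iterations.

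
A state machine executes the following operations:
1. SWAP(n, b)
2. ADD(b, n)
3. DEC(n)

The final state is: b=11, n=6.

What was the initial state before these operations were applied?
b=7, n=4

Working backwards:
Final state: b=11, n=6
Before step 3 (DEC(n)): b=11, n=7
Before step 2 (ADD(b, n)): b=4, n=7
Before step 1 (SWAP(n, b)): b=7, n=4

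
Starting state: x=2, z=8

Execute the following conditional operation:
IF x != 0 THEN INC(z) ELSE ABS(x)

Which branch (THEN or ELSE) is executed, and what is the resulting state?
Branch: THEN, Final state: x=2, z=9

Evaluating condition: x != 0
x = 2
Condition is True, so THEN branch executes
After INC(z): x=2, z=9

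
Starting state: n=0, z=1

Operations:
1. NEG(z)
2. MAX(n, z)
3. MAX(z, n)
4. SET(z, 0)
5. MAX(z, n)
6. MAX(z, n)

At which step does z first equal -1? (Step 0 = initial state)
Step 1

Tracing z:
Initial: z = 1
After step 1: z = -1 ← first occurrence
After step 2: z = -1
After step 3: z = 0
After step 4: z = 0
After step 5: z = 0
After step 6: z = 0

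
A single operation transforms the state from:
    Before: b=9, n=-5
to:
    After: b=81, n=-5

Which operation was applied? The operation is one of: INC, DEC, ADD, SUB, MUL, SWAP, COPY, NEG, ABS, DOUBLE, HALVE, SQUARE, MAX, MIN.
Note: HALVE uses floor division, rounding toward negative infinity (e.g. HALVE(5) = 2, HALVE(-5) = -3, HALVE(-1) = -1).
SQUARE(b)

Analyzing the change:
Before: b=9, n=-5
After: b=81, n=-5
Variable b changed from 9 to 81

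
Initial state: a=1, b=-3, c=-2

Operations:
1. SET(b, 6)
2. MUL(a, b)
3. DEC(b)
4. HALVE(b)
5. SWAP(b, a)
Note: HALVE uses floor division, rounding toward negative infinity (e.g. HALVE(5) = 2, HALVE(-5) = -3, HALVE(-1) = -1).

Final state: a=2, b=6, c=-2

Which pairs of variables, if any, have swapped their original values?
None

Comparing initial and final values:
c: -2 → -2
a: 1 → 2
b: -3 → 6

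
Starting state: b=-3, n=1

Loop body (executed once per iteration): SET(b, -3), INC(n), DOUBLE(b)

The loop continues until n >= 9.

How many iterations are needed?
8

Tracing iterations:
Initial: b=-3, n=1
After iteration 1: b=-6, n=2
After iteration 2: b=-6, n=3
After iteration 3: b=-6, n=4
After iteration 4: b=-6, n=5
After iteration 5: b=-6, n=6
After iteration 6: b=-6, n=7
After iteration 7: b=-6, n=8
After iteration 8: b=-6, n=9
n >= 9 now holds, so the loop exits after 8 iterations.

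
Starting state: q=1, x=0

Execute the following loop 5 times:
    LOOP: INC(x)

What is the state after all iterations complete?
q=1, x=5

Iteration trace:
Start: q=1, x=0
After iteration 1: q=1, x=1
After iteration 2: q=1, x=2
After iteration 3: q=1, x=3
After iteration 4: q=1, x=4
After iteration 5: q=1, x=5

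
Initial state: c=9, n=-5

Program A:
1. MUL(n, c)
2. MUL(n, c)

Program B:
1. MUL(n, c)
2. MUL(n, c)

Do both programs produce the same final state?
Yes

Program A final state: c=9, n=-405
Program B final state: c=9, n=-405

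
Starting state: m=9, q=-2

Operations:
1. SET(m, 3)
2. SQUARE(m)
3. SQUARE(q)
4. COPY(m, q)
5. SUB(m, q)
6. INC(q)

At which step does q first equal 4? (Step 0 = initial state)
Step 3

Tracing q:
Initial: q = -2
After step 1: q = -2
After step 2: q = -2
After step 3: q = 4 ← first occurrence
After step 4: q = 4
After step 5: q = 4
After step 6: q = 5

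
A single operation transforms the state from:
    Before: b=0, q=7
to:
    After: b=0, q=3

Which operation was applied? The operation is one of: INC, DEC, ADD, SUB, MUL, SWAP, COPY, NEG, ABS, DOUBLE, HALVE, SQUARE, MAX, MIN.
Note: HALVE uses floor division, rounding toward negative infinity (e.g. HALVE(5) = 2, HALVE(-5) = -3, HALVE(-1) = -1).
HALVE(q)

Analyzing the change:
Before: b=0, q=7
After: b=0, q=3
Variable q changed from 7 to 3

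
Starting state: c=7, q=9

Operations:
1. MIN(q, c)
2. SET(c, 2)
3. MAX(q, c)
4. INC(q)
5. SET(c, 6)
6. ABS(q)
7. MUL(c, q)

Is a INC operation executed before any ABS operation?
Yes

First INC: step 4
First ABS: step 6
Since 4 < 6, INC comes first.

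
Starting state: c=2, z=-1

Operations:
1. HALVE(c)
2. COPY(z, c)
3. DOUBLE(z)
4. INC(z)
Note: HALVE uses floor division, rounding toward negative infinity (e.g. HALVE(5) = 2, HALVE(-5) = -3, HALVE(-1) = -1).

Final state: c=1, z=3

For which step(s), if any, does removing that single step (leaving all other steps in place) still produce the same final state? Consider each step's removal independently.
None - removing any single step changes the final result

Testing removal of each single step:
Without step 1: final = c=2, z=5 (different)
Without step 2: final = c=1, z=-1 (different)
Without step 3: final = c=1, z=2 (different)
Without step 4: final = c=1, z=2 (different)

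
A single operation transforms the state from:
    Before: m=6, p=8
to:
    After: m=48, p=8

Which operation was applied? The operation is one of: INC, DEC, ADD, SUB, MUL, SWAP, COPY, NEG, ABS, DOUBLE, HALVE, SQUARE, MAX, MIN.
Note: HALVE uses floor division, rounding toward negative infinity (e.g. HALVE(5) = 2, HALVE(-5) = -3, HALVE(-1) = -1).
MUL(m, p)

Analyzing the change:
Before: m=6, p=8
After: m=48, p=8
Variable m changed from 6 to 48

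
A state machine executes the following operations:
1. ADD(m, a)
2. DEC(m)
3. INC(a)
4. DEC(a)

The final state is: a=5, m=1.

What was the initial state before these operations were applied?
a=5, m=-3

Working backwards:
Final state: a=5, m=1
Before step 4 (DEC(a)): a=6, m=1
Before step 3 (INC(a)): a=5, m=1
Before step 2 (DEC(m)): a=5, m=2
Before step 1 (ADD(m, a)): a=5, m=-3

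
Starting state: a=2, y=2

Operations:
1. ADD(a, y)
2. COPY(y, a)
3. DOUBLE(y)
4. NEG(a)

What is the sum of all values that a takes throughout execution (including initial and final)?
10

Values of a at each step:
Initial: a = 2
After step 1: a = 4
After step 2: a = 4
After step 3: a = 4
After step 4: a = -4
Sum = 2 + 4 + 4 + 4 + -4 = 10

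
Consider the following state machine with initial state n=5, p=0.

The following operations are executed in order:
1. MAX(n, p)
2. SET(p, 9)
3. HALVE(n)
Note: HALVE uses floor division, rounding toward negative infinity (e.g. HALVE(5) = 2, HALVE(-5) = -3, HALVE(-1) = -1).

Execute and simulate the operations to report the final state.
{n: 2, p: 9}

Step-by-step execution:
Initial: n=5, p=0
After step 1 (MAX(n, p)): n=5, p=0
After step 2 (SET(p, 9)): n=5, p=9
After step 3 (HALVE(n)): n=2, p=9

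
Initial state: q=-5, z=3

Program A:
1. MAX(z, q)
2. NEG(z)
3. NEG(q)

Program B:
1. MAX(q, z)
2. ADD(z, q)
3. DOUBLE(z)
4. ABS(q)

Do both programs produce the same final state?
No

Program A final state: q=5, z=-3
Program B final state: q=3, z=12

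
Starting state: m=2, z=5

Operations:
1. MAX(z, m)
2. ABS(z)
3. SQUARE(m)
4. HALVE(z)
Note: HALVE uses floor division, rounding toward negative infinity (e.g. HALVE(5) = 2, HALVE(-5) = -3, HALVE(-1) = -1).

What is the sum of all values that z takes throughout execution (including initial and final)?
22

Values of z at each step:
Initial: z = 5
After step 1: z = 5
After step 2: z = 5
After step 3: z = 5
After step 4: z = 2
Sum = 5 + 5 + 5 + 5 + 2 = 22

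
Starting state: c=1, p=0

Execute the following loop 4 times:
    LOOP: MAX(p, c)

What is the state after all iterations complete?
c=1, p=1

Iteration trace:
Start: c=1, p=0
After iteration 1: c=1, p=1
After iteration 2: c=1, p=1
After iteration 3: c=1, p=1
After iteration 4: c=1, p=1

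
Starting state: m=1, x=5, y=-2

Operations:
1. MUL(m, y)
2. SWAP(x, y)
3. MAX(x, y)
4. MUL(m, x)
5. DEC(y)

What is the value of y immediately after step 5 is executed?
y = 4

Tracing y through execution:
Initial: y = -2
After step 1 (MUL(m, y)): y = -2
After step 2 (SWAP(x, y)): y = 5
After step 3 (MAX(x, y)): y = 5
After step 4 (MUL(m, x)): y = 5
After step 5 (DEC(y)): y = 4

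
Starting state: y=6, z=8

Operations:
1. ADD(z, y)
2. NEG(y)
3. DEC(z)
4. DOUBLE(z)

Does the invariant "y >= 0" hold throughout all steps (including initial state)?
No, violated after step 2

The invariant is violated after step 2.

State at each step:
Initial: y=6, z=8
After step 1: y=6, z=14
After step 2: y=-6, z=14
After step 3: y=-6, z=13
After step 4: y=-6, z=26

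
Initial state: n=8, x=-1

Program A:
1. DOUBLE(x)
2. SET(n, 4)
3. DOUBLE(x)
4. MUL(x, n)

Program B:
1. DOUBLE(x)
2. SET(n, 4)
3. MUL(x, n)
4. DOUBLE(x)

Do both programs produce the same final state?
Yes

Program A final state: n=4, x=-16
Program B final state: n=4, x=-16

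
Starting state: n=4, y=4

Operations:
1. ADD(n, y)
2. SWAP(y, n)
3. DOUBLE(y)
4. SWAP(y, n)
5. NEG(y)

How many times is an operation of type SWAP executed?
2

Counting SWAP operations:
Step 2: SWAP(y, n) ← SWAP
Step 4: SWAP(y, n) ← SWAP
Total: 2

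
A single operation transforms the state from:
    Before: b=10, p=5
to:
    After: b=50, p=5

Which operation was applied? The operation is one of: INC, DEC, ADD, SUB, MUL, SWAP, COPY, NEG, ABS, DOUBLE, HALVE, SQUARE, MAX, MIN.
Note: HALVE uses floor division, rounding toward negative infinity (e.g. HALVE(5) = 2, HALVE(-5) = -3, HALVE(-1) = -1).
MUL(b, p)

Analyzing the change:
Before: b=10, p=5
After: b=50, p=5
Variable b changed from 10 to 50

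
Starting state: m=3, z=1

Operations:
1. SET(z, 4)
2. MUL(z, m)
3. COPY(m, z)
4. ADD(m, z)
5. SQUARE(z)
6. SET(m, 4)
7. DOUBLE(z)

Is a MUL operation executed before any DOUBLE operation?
Yes

First MUL: step 2
First DOUBLE: step 7
Since 2 < 7, MUL comes first.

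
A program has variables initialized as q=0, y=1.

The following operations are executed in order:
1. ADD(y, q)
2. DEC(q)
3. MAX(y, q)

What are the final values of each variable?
{q: -1, y: 1}

Step-by-step execution:
Initial: q=0, y=1
After step 1 (ADD(y, q)): q=0, y=1
After step 2 (DEC(q)): q=-1, y=1
After step 3 (MAX(y, q)): q=-1, y=1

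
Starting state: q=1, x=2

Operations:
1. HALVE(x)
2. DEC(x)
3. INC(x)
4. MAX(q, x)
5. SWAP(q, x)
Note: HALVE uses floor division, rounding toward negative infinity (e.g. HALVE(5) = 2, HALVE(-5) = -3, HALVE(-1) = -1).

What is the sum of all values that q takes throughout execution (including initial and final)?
6

Values of q at each step:
Initial: q = 1
After step 1: q = 1
After step 2: q = 1
After step 3: q = 1
After step 4: q = 1
After step 5: q = 1
Sum = 1 + 1 + 1 + 1 + 1 + 1 = 6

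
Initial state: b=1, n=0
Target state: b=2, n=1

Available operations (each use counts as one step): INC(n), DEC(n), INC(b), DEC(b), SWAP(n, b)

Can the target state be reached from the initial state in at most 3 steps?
Yes

Path (2 steps): INC(n) → INC(b)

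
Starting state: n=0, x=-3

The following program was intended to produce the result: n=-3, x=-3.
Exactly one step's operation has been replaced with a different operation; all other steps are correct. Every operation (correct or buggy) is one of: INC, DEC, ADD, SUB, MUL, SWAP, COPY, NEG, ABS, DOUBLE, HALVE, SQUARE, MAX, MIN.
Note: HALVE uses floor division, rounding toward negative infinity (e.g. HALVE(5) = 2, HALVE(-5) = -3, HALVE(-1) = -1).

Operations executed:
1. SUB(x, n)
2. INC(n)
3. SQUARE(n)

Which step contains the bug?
Step 3

Trace with buggy code:
Initial: n=0, x=-3
After step 1: n=0, x=-3
After step 2: n=1, x=-3
After step 3: n=1, x=-3
Actual final n=1, x=-3 ≠ expected n=-3, x=-3.
Step 3 is the only position where a single-operation replacement can produce the expected result.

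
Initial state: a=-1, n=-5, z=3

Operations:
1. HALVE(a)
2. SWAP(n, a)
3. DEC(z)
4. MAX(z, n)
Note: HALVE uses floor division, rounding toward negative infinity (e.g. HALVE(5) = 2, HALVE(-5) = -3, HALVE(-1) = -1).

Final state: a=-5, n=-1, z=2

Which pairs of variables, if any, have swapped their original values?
(a, n)

Comparing initial and final values:
a: -1 → -5
n: -5 → -1
z: 3 → 2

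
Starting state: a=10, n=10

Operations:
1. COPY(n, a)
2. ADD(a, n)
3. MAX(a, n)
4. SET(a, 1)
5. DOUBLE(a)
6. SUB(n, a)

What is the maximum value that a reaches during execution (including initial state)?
20

Values of a at each step:
Initial: a = 10
After step 1: a = 10
After step 2: a = 20 ← maximum
After step 3: a = 20
After step 4: a = 1
After step 5: a = 2
After step 6: a = 2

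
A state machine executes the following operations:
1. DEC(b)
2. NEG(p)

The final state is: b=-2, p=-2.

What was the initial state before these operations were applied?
b=-1, p=2

Working backwards:
Final state: b=-2, p=-2
Before step 2 (NEG(p)): b=-2, p=2
Before step 1 (DEC(b)): b=-1, p=2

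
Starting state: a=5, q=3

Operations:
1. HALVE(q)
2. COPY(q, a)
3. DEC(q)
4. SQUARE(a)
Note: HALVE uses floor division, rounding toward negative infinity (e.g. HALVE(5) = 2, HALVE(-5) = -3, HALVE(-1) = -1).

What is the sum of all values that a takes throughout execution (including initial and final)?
45

Values of a at each step:
Initial: a = 5
After step 1: a = 5
After step 2: a = 5
After step 3: a = 5
After step 4: a = 25
Sum = 5 + 5 + 5 + 5 + 25 = 45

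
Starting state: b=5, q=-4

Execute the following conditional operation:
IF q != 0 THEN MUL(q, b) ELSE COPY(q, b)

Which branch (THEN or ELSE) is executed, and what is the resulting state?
Branch: THEN, Final state: b=5, q=-20

Evaluating condition: q != 0
q = -4
Condition is True, so THEN branch executes
After MUL(q, b): b=5, q=-20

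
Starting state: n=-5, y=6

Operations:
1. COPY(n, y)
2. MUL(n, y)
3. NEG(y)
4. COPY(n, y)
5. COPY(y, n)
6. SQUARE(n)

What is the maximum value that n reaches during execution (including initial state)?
36

Values of n at each step:
Initial: n = -5
After step 1: n = 6
After step 2: n = 36 ← maximum
After step 3: n = 36
After step 4: n = -6
After step 5: n = -6
After step 6: n = 36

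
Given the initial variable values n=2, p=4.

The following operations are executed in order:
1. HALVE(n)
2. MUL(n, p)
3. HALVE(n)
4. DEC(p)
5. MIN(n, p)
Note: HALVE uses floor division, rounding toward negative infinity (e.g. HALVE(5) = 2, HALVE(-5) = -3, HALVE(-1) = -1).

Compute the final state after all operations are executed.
{n: 2, p: 3}

Step-by-step execution:
Initial: n=2, p=4
After step 1 (HALVE(n)): n=1, p=4
After step 2 (MUL(n, p)): n=4, p=4
After step 3 (HALVE(n)): n=2, p=4
After step 4 (DEC(p)): n=2, p=3
After step 5 (MIN(n, p)): n=2, p=3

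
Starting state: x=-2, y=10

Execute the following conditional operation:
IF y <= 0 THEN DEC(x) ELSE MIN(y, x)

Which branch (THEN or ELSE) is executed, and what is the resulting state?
Branch: ELSE, Final state: x=-2, y=-2

Evaluating condition: y <= 0
y = 10
Condition is False, so ELSE branch executes
After MIN(y, x): x=-2, y=-2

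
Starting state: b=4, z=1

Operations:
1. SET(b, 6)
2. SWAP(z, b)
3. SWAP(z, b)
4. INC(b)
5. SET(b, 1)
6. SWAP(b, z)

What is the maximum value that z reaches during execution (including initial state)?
6

Values of z at each step:
Initial: z = 1
After step 1: z = 1
After step 2: z = 6 ← maximum
After step 3: z = 1
After step 4: z = 1
After step 5: z = 1
After step 6: z = 1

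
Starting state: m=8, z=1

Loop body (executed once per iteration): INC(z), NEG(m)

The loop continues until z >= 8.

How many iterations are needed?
7

Tracing iterations:
Initial: m=8, z=1
After iteration 1: m=-8, z=2
After iteration 2: m=8, z=3
After iteration 3: m=-8, z=4
After iteration 4: m=8, z=5
After iteration 5: m=-8, z=6
After iteration 6: m=8, z=7
After iteration 7: m=-8, z=8
z >= 8 now holds, so the loop exits after 7 iterations.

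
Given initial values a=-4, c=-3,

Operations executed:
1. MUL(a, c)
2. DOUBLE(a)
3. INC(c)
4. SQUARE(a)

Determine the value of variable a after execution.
a = 576

Tracing execution:
Step 1: MUL(a, c) → a = 12
Step 2: DOUBLE(a) → a = 24
Step 3: INC(c) → a = 24
Step 4: SQUARE(a) → a = 576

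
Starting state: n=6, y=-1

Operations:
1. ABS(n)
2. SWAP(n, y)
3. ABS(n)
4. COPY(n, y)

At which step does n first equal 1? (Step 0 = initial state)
Step 3

Tracing n:
Initial: n = 6
After step 1: n = 6
After step 2: n = -1
After step 3: n = 1 ← first occurrence
After step 4: n = 6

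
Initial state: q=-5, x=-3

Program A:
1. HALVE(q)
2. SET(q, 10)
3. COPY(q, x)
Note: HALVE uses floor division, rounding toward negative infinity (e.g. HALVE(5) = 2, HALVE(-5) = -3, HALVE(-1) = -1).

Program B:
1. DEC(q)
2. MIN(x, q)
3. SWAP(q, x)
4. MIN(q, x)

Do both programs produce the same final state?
No

Program A final state: q=-3, x=-3
Program B final state: q=-6, x=-6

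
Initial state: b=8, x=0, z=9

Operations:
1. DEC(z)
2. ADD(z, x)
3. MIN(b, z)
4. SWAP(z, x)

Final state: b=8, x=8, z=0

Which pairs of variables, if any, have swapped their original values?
None

Comparing initial and final values:
b: 8 → 8
z: 9 → 0
x: 0 → 8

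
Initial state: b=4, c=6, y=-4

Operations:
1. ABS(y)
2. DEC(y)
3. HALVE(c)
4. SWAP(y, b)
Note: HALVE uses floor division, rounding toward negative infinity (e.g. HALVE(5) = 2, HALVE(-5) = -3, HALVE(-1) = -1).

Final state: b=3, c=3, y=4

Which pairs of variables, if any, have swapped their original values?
None

Comparing initial and final values:
c: 6 → 3
b: 4 → 3
y: -4 → 4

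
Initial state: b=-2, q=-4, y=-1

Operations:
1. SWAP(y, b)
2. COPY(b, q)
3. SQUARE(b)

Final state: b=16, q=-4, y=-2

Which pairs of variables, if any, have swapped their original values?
None

Comparing initial and final values:
y: -1 → -2
q: -4 → -4
b: -2 → 16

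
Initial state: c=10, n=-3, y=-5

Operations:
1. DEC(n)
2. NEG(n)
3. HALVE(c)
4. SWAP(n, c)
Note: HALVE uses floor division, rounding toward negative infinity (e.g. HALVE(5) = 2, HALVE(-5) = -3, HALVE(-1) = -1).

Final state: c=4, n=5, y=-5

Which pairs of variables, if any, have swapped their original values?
None

Comparing initial and final values:
n: -3 → 5
c: 10 → 4
y: -5 → -5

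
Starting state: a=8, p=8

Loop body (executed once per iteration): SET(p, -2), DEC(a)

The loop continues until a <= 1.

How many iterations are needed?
7

Tracing iterations:
Initial: a=8, p=8
After iteration 1: a=7, p=-2
After iteration 2: a=6, p=-2
After iteration 3: a=5, p=-2
After iteration 4: a=4, p=-2
After iteration 5: a=3, p=-2
After iteration 6: a=2, p=-2
After iteration 7: a=1, p=-2
a <= 1 now holds, so the loop exits after 7 iterations.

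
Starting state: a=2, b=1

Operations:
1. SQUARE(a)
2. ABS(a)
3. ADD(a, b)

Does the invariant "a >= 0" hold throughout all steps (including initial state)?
Yes

The invariant holds at every step.

State at each step:
Initial: a=2, b=1
After step 1: a=4, b=1
After step 2: a=4, b=1
After step 3: a=5, b=1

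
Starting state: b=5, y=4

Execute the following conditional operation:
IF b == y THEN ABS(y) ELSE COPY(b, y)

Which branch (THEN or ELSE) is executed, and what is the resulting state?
Branch: ELSE, Final state: b=4, y=4

Evaluating condition: b == y
b = 5, y = 4
Condition is False, so ELSE branch executes
After COPY(b, y): b=4, y=4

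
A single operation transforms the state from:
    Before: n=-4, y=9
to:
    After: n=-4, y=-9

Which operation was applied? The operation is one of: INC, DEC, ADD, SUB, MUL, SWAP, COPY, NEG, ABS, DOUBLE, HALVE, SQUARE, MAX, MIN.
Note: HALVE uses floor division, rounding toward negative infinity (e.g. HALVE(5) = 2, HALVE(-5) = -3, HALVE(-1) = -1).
NEG(y)

Analyzing the change:
Before: n=-4, y=9
After: n=-4, y=-9
Variable y changed from 9 to -9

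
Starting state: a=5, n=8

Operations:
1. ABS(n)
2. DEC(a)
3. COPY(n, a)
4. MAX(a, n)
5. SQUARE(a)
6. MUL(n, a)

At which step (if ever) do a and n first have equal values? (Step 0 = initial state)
Step 3

a and n first become equal after step 3.

Comparing values at each step:
Initial: a=5, n=8
After step 1: a=5, n=8
After step 2: a=4, n=8
After step 3: a=4, n=4 ← equal!
After step 4: a=4, n=4 ← equal!
After step 5: a=16, n=4
After step 6: a=16, n=64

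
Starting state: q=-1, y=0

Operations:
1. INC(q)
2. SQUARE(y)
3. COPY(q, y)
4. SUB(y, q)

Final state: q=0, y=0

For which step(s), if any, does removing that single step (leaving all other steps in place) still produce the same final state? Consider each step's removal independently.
Step(s) 1, 2, 3, 4

Testing removal of each single step:
Without step 1: final = q=0, y=0 (same)
Without step 2: final = q=0, y=0 (same)
Without step 3: final = q=0, y=0 (same)
Without step 4: final = q=0, y=0 (same)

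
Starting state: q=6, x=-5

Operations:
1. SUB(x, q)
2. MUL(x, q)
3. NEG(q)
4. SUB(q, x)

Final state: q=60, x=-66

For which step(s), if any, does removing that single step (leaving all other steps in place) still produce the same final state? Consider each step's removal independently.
None - removing any single step changes the final result

Testing removal of each single step:
Without step 1: final = q=24, x=-30 (different)
Without step 2: final = q=5, x=-11 (different)
Without step 3: final = q=72, x=-66 (different)
Without step 4: final = q=-6, x=-66 (different)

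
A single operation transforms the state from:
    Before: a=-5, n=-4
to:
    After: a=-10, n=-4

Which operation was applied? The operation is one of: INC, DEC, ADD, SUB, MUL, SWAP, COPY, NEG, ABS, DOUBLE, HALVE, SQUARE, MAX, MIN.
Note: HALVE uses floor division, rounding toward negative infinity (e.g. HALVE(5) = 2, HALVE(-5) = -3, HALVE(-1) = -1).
DOUBLE(a)

Analyzing the change:
Before: a=-5, n=-4
After: a=-10, n=-4
Variable a changed from -5 to -10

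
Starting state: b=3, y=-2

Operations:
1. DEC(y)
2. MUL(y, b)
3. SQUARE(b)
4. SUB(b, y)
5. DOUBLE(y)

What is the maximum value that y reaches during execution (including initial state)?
-2

Values of y at each step:
Initial: y = -2 ← maximum
After step 1: y = -3
After step 2: y = -9
After step 3: y = -9
After step 4: y = -9
After step 5: y = -18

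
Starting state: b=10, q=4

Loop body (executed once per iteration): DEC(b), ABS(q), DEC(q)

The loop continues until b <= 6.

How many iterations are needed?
4

Tracing iterations:
Initial: b=10, q=4
After iteration 1: b=9, q=3
After iteration 2: b=8, q=2
After iteration 3: b=7, q=1
After iteration 4: b=6, q=0
b <= 6 now holds, so the loop exits after 4 iterations.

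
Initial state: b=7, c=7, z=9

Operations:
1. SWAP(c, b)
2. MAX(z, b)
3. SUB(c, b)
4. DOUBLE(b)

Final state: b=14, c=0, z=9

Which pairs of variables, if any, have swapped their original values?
None

Comparing initial and final values:
z: 9 → 9
c: 7 → 0
b: 7 → 14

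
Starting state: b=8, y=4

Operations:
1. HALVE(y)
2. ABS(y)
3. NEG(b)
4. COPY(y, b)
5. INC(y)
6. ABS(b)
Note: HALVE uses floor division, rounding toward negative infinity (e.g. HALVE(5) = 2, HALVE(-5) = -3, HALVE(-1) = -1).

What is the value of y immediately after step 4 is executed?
y = -8

Tracing y through execution:
Initial: y = 4
After step 1 (HALVE(y)): y = 2
After step 2 (ABS(y)): y = 2
After step 3 (NEG(b)): y = 2
After step 4 (COPY(y, b)): y = -8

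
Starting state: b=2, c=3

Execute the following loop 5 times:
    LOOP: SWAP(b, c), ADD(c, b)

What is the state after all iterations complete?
b=21, c=34

Iteration trace:
Start: b=2, c=3
After iteration 1: b=3, c=5
After iteration 2: b=5, c=8
After iteration 3: b=8, c=13
After iteration 4: b=13, c=21
After iteration 5: b=21, c=34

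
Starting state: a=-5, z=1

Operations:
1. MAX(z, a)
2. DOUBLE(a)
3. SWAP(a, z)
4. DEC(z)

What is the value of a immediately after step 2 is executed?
a = -10

Tracing a through execution:
Initial: a = -5
After step 1 (MAX(z, a)): a = -5
After step 2 (DOUBLE(a)): a = -10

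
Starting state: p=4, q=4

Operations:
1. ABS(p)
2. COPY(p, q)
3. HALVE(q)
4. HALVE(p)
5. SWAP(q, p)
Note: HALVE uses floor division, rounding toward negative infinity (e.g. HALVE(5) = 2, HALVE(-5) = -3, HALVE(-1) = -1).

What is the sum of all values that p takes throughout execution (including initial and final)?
20

Values of p at each step:
Initial: p = 4
After step 1: p = 4
After step 2: p = 4
After step 3: p = 4
After step 4: p = 2
After step 5: p = 2
Sum = 4 + 4 + 4 + 4 + 2 + 2 = 20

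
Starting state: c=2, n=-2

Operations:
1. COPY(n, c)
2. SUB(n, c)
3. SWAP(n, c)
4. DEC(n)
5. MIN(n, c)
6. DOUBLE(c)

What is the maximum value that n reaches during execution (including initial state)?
2

Values of n at each step:
Initial: n = -2
After step 1: n = 2 ← maximum
After step 2: n = 0
After step 3: n = 2
After step 4: n = 1
After step 5: n = 0
After step 6: n = 0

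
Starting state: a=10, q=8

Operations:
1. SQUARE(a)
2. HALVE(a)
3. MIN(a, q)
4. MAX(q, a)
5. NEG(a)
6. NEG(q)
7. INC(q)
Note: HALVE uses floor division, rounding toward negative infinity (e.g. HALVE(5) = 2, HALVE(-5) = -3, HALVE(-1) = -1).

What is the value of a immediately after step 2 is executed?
a = 50

Tracing a through execution:
Initial: a = 10
After step 1 (SQUARE(a)): a = 100
After step 2 (HALVE(a)): a = 50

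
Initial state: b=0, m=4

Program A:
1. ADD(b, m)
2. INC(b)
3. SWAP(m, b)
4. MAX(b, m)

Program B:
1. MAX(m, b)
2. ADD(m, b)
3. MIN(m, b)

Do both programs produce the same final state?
No

Program A final state: b=5, m=5
Program B final state: b=0, m=0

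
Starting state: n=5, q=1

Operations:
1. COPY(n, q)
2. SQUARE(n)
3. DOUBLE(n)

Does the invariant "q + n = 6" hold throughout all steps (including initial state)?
No, violated after step 1

The invariant is violated after step 1.

State at each step:
Initial: n=5, q=1
After step 1: n=1, q=1
After step 2: n=1, q=1
After step 3: n=2, q=1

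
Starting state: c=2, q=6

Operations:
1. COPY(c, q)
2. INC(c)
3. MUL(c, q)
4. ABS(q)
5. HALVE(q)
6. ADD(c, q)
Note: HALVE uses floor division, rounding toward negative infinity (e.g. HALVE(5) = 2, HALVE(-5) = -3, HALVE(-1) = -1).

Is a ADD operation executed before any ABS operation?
No

First ADD: step 6
First ABS: step 4
Since 6 > 4, ABS comes first.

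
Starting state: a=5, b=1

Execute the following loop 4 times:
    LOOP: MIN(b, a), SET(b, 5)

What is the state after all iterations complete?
a=5, b=5

Iteration trace:
Start: a=5, b=1
After iteration 1: a=5, b=5
After iteration 2: a=5, b=5
After iteration 3: a=5, b=5
After iteration 4: a=5, b=5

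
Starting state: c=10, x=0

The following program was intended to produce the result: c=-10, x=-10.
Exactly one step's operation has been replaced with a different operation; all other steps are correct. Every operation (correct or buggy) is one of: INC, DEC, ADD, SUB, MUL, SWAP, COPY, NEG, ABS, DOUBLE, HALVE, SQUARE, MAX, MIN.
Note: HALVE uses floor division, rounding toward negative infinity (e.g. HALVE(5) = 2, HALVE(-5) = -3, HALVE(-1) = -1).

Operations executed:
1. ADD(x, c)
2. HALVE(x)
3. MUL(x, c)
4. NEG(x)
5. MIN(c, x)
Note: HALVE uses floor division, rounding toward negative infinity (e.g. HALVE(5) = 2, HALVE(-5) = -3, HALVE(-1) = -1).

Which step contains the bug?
Step 3

Trace with buggy code:
Initial: c=10, x=0
After step 1: c=10, x=10
After step 2: c=10, x=5
After step 3: c=10, x=50
After step 4: c=10, x=-50
After step 5: c=-50, x=-50
Actual final c=-50, x=-50 ≠ expected c=-10, x=-10.
Step 3 is the only position where a single-operation replacement can produce the expected result.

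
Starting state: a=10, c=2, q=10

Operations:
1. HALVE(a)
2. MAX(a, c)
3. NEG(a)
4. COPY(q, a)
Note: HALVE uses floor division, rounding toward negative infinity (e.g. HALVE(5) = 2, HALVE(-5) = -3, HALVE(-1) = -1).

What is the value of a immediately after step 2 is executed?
a = 5

Tracing a through execution:
Initial: a = 10
After step 1 (HALVE(a)): a = 5
After step 2 (MAX(a, c)): a = 5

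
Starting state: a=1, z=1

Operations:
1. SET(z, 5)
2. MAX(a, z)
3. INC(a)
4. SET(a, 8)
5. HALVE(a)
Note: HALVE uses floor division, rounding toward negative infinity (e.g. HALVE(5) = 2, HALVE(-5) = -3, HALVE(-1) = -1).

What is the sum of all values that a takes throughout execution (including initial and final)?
25

Values of a at each step:
Initial: a = 1
After step 1: a = 1
After step 2: a = 5
After step 3: a = 6
After step 4: a = 8
After step 5: a = 4
Sum = 1 + 1 + 5 + 6 + 8 + 4 = 25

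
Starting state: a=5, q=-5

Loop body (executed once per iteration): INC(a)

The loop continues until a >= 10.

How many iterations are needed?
5

Tracing iterations:
Initial: a=5, q=-5
After iteration 1: a=6, q=-5
After iteration 2: a=7, q=-5
After iteration 3: a=8, q=-5
After iteration 4: a=9, q=-5
After iteration 5: a=10, q=-5
a >= 10 now holds, so the loop exits after 5 iterations.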